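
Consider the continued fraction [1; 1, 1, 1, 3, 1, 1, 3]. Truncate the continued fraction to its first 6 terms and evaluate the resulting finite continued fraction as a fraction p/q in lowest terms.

23/14

Collapse the nested fraction from the inside out:
Start with 1.
3 + 1/(1/1) = 3 + 1/1 = 4/1
1 + 1/(4/1) = 1 + 1/4 = 5/4
1 + 1/(5/4) = 1 + 4/5 = 9/5
1 + 1/(9/5) = 1 + 5/9 = 14/9
1 + 1/(14/9) = 1 + 9/14 = 23/14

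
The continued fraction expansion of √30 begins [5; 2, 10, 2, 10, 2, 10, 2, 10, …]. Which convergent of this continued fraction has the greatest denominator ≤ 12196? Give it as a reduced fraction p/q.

55435/10121

a_0 = 5: 5/1  (≤ bound)
a_1 = 2: 11/2  (≤ bound)
a_2 = 10: 115/21  (≤ bound)
a_3 = 2: 241/44  (≤ bound)
a_4 = 10: 2525/461  (≤ bound)
a_5 = 2: 5291/966  (≤ bound)
a_6 = 10: 55435/10121  (≤ bound)
a_7 = 2: 116161/21208  (> 12196, stop)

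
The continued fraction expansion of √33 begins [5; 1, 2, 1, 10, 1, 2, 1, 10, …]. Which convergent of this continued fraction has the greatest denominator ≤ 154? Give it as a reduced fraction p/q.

a_0 = 5: 5/1  (≤ bound)
a_1 = 1: 6/1  (≤ bound)
a_2 = 2: 17/3  (≤ bound)
a_3 = 1: 23/4  (≤ bound)
a_4 = 10: 247/43  (≤ bound)
a_5 = 1: 270/47  (≤ bound)
a_6 = 2: 787/137  (≤ bound)
a_7 = 1: 1057/184  (> 154, stop)

787/137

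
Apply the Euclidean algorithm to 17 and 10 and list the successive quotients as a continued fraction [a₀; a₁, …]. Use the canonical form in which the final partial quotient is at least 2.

17 = 1·10 + 7, so a_0 = 1
10 = 1·7 + 3, so a_1 = 1
7 = 2·3 + 1, so a_2 = 2
3 = 3·1 + 0, so a_3 = 3

[1; 1, 2, 3]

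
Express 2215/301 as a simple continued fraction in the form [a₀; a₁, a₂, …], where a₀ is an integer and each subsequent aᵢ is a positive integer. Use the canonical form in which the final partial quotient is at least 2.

2215 = 7·301 + 108, so a_0 = 7
301 = 2·108 + 85, so a_1 = 2
108 = 1·85 + 23, so a_2 = 1
85 = 3·23 + 16, so a_3 = 3
23 = 1·16 + 7, so a_4 = 1
16 = 2·7 + 2, so a_5 = 2
7 = 3·2 + 1, so a_6 = 3
2 = 2·1 + 0, so a_7 = 2

[7; 2, 1, 3, 1, 2, 3, 2]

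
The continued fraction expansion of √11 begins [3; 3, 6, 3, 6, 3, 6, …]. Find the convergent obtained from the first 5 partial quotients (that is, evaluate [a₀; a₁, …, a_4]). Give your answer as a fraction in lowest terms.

Start with 6.
3 + 1/(6/1) = 3 + 1/6 = 19/6
6 + 1/(19/6) = 6 + 6/19 = 120/19
3 + 1/(120/19) = 3 + 19/120 = 379/120
3 + 1/(379/120) = 3 + 120/379 = 1257/379

1257/379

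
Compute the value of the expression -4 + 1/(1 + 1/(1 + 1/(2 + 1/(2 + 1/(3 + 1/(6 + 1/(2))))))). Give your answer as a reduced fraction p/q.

Collapse the nested fraction from the inside out:
Start with 2.
6 + 1/(2/1) = 6 + 1/2 = 13/2
3 + 1/(13/2) = 3 + 2/13 = 41/13
2 + 1/(41/13) = 2 + 13/41 = 95/41
2 + 1/(95/41) = 2 + 41/95 = 231/95
1 + 1/(231/95) = 1 + 95/231 = 326/231
1 + 1/(326/231) = 1 + 231/326 = 557/326
-4 + 1/(557/326) = -4 + 326/557 = -1902/557

-1902/557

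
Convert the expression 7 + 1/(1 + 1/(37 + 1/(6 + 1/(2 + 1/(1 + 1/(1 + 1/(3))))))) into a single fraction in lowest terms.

34989/4388

Starting at the tail and folding back:
Start with 3.
1 + 1/(3/1) = 1 + 1/3 = 4/3
1 + 1/(4/3) = 1 + 3/4 = 7/4
2 + 1/(7/4) = 2 + 4/7 = 18/7
6 + 1/(18/7) = 6 + 7/18 = 115/18
37 + 1/(115/18) = 37 + 18/115 = 4273/115
1 + 1/(4273/115) = 1 + 115/4273 = 4388/4273
7 + 1/(4388/4273) = 7 + 4273/4388 = 34989/4388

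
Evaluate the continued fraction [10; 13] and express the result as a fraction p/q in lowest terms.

a_0 = 10: 10/1
a_1 = 13: 131/13

131/13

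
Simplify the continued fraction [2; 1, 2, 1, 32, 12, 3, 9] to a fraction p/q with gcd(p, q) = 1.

Work from the innermost term outward:
Start with 9.
3 + 1/(9/1) = 3 + 1/9 = 28/9
12 + 1/(28/9) = 12 + 9/28 = 345/28
32 + 1/(345/28) = 32 + 28/345 = 11068/345
1 + 1/(11068/345) = 1 + 345/11068 = 11413/11068
2 + 1/(11413/11068) = 2 + 11068/11413 = 33894/11413
1 + 1/(33894/11413) = 1 + 11413/33894 = 45307/33894
2 + 1/(45307/33894) = 2 + 33894/45307 = 124508/45307

124508/45307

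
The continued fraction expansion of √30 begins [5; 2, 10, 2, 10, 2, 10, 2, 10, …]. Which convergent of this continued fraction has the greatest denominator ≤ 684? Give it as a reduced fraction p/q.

a_0 = 5: 5/1  (≤ bound)
a_1 = 2: 11/2  (≤ bound)
a_2 = 10: 115/21  (≤ bound)
a_3 = 2: 241/44  (≤ bound)
a_4 = 10: 2525/461  (≤ bound)
a_5 = 2: 5291/966  (> 684, stop)

2525/461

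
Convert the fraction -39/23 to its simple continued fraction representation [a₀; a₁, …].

Run the Euclidean algorithm, recording each quotient:
-39 ÷ 23 → quotient -2, remainder 7
23 ÷ 7 → quotient 3, remainder 2
7 ÷ 2 → quotient 3, remainder 1
2 ÷ 1 → quotient 2, remainder 0

[-2; 3, 3, 2]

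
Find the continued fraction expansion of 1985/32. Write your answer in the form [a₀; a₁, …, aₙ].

1985 = 62·32 + 1, so a_0 = 62
32 = 32·1 + 0, so a_1 = 32

[62; 32]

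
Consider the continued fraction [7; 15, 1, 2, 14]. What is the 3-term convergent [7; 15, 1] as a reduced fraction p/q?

Start with 1.
15 + 1/(1/1) = 15 + 1/1 = 16/1
7 + 1/(16/1) = 7 + 1/16 = 113/16

113/16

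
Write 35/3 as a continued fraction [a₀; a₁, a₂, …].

Run the Euclidean algorithm, recording each quotient:
⌊35/3⌋ = 11, remainder 2
⌊3/2⌋ = 1, remainder 1
⌊2/1⌋ = 2, remainder 0

[11; 1, 2]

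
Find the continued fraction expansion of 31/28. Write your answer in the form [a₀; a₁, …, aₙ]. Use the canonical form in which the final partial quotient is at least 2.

31 ÷ 28 → quotient 1, remainder 3
28 ÷ 3 → quotient 9, remainder 1
3 ÷ 1 → quotient 3, remainder 0

[1; 9, 3]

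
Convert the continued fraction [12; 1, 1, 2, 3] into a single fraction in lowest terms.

214/17

Start with 3.
2 + 1/(3/1) = 2 + 1/3 = 7/3
1 + 1/(7/3) = 1 + 3/7 = 10/7
1 + 1/(10/7) = 1 + 7/10 = 17/10
12 + 1/(17/10) = 12 + 10/17 = 214/17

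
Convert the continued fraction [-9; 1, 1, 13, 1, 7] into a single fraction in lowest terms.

-1951/230

Start with 7.
1 + 1/(7/1) = 1 + 1/7 = 8/7
13 + 1/(8/7) = 13 + 7/8 = 111/8
1 + 1/(111/8) = 1 + 8/111 = 119/111
1 + 1/(119/111) = 1 + 111/119 = 230/119
-9 + 1/(230/119) = -9 + 119/230 = -1951/230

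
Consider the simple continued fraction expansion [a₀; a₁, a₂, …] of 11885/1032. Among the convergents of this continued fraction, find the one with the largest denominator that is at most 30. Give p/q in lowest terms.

List convergents until the denominator exceeds the bound:
a_0 = 11: 11/1  (≤ bound)
a_1 = 1: 12/1  (≤ bound)
a_2 = 1: 23/2  (≤ bound)
a_3 = 14: 334/29  (≤ bound)
a_4 = 1: 357/31  (> 30, stop)

334/29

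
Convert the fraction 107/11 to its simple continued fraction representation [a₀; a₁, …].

[9; 1, 2, 1, 2]

Run the Euclidean algorithm, recording each quotient:
107 ÷ 11 → quotient 9, remainder 8
11 ÷ 8 → quotient 1, remainder 3
8 ÷ 3 → quotient 2, remainder 2
3 ÷ 2 → quotient 1, remainder 1
2 ÷ 1 → quotient 2, remainder 0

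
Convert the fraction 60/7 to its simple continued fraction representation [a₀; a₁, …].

Run the Euclidean algorithm, recording each quotient:
⌊60/7⌋ = 8, remainder 4
⌊7/4⌋ = 1, remainder 3
⌊4/3⌋ = 1, remainder 1
⌊3/1⌋ = 3, remainder 0

[8; 1, 1, 3]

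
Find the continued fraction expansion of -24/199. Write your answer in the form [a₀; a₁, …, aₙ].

Repeatedly divide and take the remainder:
-24 ÷ 199 → quotient -1, remainder 175
199 ÷ 175 → quotient 1, remainder 24
175 ÷ 24 → quotient 7, remainder 7
24 ÷ 7 → quotient 3, remainder 3
7 ÷ 3 → quotient 2, remainder 1
3 ÷ 1 → quotient 3, remainder 0

[-1; 1, 7, 3, 2, 3]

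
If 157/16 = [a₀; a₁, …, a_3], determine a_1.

1

Apply division with remainder until the remainder is 0:
⌊157/16⌋ = 9, remainder 13
⌊16/13⌋ = 1, remainder 3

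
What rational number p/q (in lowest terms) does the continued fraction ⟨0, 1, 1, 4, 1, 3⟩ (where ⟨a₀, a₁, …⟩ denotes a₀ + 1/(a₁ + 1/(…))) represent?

23/42

a_0 = 0: 0/1
a_1 = 1: 1/1
a_2 = 1: 1/2
a_3 = 4: 5/9
a_4 = 1: 6/11
a_5 = 3: 23/42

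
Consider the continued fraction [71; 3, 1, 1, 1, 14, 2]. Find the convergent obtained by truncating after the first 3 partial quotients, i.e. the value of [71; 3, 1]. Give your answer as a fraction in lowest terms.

285/4

Start with 1.
3 + 1/(1/1) = 3 + 1/1 = 4/1
71 + 1/(4/1) = 71 + 1/4 = 285/4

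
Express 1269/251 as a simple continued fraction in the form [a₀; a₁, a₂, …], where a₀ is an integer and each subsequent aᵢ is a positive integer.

[5; 17, 1, 13]

Run the Euclidean algorithm, recording each quotient:
1269 ÷ 251 → quotient 5, remainder 14
251 ÷ 14 → quotient 17, remainder 13
14 ÷ 13 → quotient 1, remainder 1
13 ÷ 1 → quotient 13, remainder 0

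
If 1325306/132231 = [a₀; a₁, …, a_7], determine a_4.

1

1325306 ÷ 132231 → quotient 10, remainder 2996
132231 ÷ 2996 → quotient 44, remainder 407
2996 ÷ 407 → quotient 7, remainder 147
407 ÷ 147 → quotient 2, remainder 113
147 ÷ 113 → quotient 1, remainder 34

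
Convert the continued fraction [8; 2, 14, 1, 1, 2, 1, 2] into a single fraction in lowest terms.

4861/573

Start with 2.
1 + 1/(2/1) = 1 + 1/2 = 3/2
2 + 1/(3/2) = 2 + 2/3 = 8/3
1 + 1/(8/3) = 1 + 3/8 = 11/8
1 + 1/(11/8) = 1 + 8/11 = 19/11
14 + 1/(19/11) = 14 + 11/19 = 277/19
2 + 1/(277/19) = 2 + 19/277 = 573/277
8 + 1/(573/277) = 8 + 277/573 = 4861/573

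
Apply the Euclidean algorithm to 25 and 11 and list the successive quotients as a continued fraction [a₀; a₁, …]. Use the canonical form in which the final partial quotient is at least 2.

[2; 3, 1, 2]

25 ÷ 11 → quotient 2, remainder 3
11 ÷ 3 → quotient 3, remainder 2
3 ÷ 2 → quotient 1, remainder 1
2 ÷ 1 → quotient 2, remainder 0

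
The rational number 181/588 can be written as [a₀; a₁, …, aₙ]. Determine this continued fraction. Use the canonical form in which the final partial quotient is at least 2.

[0; 3, 4, 45]

Apply division with remainder until the remainder is 0:
181 ÷ 588 → quotient 0, remainder 181
588 ÷ 181 → quotient 3, remainder 45
181 ÷ 45 → quotient 4, remainder 1
45 ÷ 1 → quotient 45, remainder 0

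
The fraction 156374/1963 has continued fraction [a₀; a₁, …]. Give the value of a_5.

Repeatedly divide and take the remainder:
⌊156374/1963⌋ = 79, remainder 1297
⌊1963/1297⌋ = 1, remainder 666
⌊1297/666⌋ = 1, remainder 631
⌊666/631⌋ = 1, remainder 35
⌊631/35⌋ = 18, remainder 1
⌊35/1⌋ = 35, remainder 0

35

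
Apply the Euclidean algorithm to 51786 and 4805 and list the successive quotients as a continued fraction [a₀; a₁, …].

[10; 1, 3, 2, 48, 11]

Repeatedly divide and take the remainder:
51786 = 10·4805 + 3736, so a_0 = 10
4805 = 1·3736 + 1069, so a_1 = 1
3736 = 3·1069 + 529, so a_2 = 3
1069 = 2·529 + 11, so a_3 = 2
529 = 48·11 + 1, so a_4 = 48
11 = 11·1 + 0, so a_5 = 11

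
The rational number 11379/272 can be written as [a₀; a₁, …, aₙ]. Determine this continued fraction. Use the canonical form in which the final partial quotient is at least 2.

[41; 1, 5, 22, 2]

11379 ÷ 272 → quotient 41, remainder 227
272 ÷ 227 → quotient 1, remainder 45
227 ÷ 45 → quotient 5, remainder 2
45 ÷ 2 → quotient 22, remainder 1
2 ÷ 1 → quotient 2, remainder 0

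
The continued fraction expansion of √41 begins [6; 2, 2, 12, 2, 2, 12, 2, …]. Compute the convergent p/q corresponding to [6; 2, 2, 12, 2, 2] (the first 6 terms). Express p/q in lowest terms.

2049/320

Start with 2.
2 + 1/(2/1) = 2 + 1/2 = 5/2
12 + 1/(5/2) = 12 + 2/5 = 62/5
2 + 1/(62/5) = 2 + 5/62 = 129/62
2 + 1/(129/62) = 2 + 62/129 = 320/129
6 + 1/(320/129) = 6 + 129/320 = 2049/320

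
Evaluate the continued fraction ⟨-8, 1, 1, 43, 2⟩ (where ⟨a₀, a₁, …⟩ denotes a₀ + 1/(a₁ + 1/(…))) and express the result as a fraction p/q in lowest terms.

a_0 = -8: -8/1
a_1 = 1: -7/1
a_2 = 1: -15/2
a_3 = 43: -652/87
a_4 = 2: -1319/176

-1319/176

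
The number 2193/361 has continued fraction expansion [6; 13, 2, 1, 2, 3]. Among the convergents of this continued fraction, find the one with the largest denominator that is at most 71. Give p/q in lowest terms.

a_0 = 6: 6/1  (≤ bound)
a_1 = 13: 79/13  (≤ bound)
a_2 = 2: 164/27  (≤ bound)
a_3 = 1: 243/40  (≤ bound)
a_4 = 2: 650/107  (> 71, stop)

243/40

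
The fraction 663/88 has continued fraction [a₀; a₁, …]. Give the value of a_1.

663 = 7·88 + 47, so a_0 = 7
88 = 1·47 + 41, so a_1 = 1

1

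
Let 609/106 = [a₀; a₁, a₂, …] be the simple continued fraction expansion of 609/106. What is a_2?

⌊609/106⌋ = 5, remainder 79
⌊106/79⌋ = 1, remainder 27
⌊79/27⌋ = 2, remainder 25

2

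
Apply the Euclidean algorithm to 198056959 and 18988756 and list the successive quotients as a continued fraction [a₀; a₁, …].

Run the Euclidean algorithm, recording each quotient:
⌊198056959/18988756⌋ = 10, remainder 8169399
⌊18988756/8169399⌋ = 2, remainder 2649958
⌊8169399/2649958⌋ = 3, remainder 219525
⌊2649958/219525⌋ = 12, remainder 15658
⌊219525/15658⌋ = 14, remainder 313
⌊15658/313⌋ = 50, remainder 8
⌊313/8⌋ = 39, remainder 1
⌊8/1⌋ = 8, remainder 0

[10; 2, 3, 12, 14, 50, 39, 8]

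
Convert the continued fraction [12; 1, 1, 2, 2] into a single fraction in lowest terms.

151/12

Build up convergents one term at a time:
a_0 = 12: 12/1
a_1 = 1: 13/1
a_2 = 1: 25/2
a_3 = 2: 63/5
a_4 = 2: 151/12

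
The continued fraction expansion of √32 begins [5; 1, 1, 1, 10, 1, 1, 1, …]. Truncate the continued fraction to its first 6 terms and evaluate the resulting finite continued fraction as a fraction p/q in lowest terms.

198/35

a_0 = 5: 5/1
a_1 = 1: 6/1
a_2 = 1: 11/2
a_3 = 1: 17/3
a_4 = 10: 181/32
a_5 = 1: 198/35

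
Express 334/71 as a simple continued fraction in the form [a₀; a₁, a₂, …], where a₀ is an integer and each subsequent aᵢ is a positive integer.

Repeatedly divide and take the remainder:
⌊334/71⌋ = 4, remainder 50
⌊71/50⌋ = 1, remainder 21
⌊50/21⌋ = 2, remainder 8
⌊21/8⌋ = 2, remainder 5
⌊8/5⌋ = 1, remainder 3
⌊5/3⌋ = 1, remainder 2
⌊3/2⌋ = 1, remainder 1
⌊2/1⌋ = 2, remainder 0

[4; 1, 2, 2, 1, 1, 1, 2]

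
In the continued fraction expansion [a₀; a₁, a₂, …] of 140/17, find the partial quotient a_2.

4

Run the Euclidean algorithm, recording each quotient:
140 ÷ 17 → quotient 8, remainder 4
17 ÷ 4 → quotient 4, remainder 1
4 ÷ 1 → quotient 4, remainder 0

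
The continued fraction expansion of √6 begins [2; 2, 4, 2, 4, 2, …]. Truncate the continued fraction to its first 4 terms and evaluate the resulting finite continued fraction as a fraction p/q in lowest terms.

Start with 2.
4 + 1/(2/1) = 4 + 1/2 = 9/2
2 + 1/(9/2) = 2 + 2/9 = 20/9
2 + 1/(20/9) = 2 + 9/20 = 49/20

49/20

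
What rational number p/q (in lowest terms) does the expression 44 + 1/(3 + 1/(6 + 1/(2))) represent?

1817/41

Compute successive convergents:
a_0 = 44: 44/1
a_1 = 3: 133/3
a_2 = 6: 842/19
a_3 = 2: 1817/41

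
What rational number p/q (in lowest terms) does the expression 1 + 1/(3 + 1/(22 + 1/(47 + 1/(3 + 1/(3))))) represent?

42137/31721

Build up convergents one term at a time:
a_0 = 1: 1/1
a_1 = 3: 4/3
a_2 = 22: 89/67
a_3 = 47: 4187/3152
a_4 = 3: 12650/9523
a_5 = 3: 42137/31721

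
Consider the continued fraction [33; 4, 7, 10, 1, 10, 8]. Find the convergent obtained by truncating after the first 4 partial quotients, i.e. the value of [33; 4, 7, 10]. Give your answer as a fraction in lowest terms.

Start with 10.
7 + 1/(10/1) = 7 + 1/10 = 71/10
4 + 1/(71/10) = 4 + 10/71 = 294/71
33 + 1/(294/71) = 33 + 71/294 = 9773/294

9773/294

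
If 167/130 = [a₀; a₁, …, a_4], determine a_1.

3

167 ÷ 130 → quotient 1, remainder 37
130 ÷ 37 → quotient 3, remainder 19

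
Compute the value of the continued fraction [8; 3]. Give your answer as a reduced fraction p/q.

25/3

Start with 3.
8 + 1/(3/1) = 8 + 1/3 = 25/3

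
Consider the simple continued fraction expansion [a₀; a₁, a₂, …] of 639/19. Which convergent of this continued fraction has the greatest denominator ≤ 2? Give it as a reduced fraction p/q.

67/2

a_0 = 33: 33/1  (≤ bound)
a_1 = 1: 34/1  (≤ bound)
a_2 = 1: 67/2  (≤ bound)
a_3 = 1: 101/3  (> 2, stop)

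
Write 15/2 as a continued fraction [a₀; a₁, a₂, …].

Repeatedly divide and take the remainder:
⌊15/2⌋ = 7, remainder 1
⌊2/1⌋ = 2, remainder 0

[7; 2]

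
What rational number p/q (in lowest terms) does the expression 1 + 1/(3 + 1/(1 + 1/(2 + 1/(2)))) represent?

a_0 = 1: 1/1
a_1 = 3: 4/3
a_2 = 1: 5/4
a_3 = 2: 14/11
a_4 = 2: 33/26

33/26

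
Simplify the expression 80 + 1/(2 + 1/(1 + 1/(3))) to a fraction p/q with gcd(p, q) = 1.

Collapse the nested fraction from the inside out:
Start with 3.
1 + 1/(3/1) = 1 + 1/3 = 4/3
2 + 1/(4/3) = 2 + 3/4 = 11/4
80 + 1/(11/4) = 80 + 4/11 = 884/11

884/11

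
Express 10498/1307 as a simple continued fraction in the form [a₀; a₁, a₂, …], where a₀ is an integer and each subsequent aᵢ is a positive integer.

Run the Euclidean algorithm, recording each quotient:
10498 = 8·1307 + 42, so a_0 = 8
1307 = 31·42 + 5, so a_1 = 31
42 = 8·5 + 2, so a_2 = 8
5 = 2·2 + 1, so a_3 = 2
2 = 2·1 + 0, so a_4 = 2

[8; 31, 8, 2, 2]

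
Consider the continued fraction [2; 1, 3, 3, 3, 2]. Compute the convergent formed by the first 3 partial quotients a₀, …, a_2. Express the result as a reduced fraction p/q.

11/4

Start with 3.
1 + 1/(3/1) = 1 + 1/3 = 4/3
2 + 1/(4/3) = 2 + 3/4 = 11/4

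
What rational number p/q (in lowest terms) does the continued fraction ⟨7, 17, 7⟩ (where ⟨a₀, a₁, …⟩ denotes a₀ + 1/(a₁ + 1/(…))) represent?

Build up convergents one term at a time:
a_0 = 7: 7/1
a_1 = 17: 120/17
a_2 = 7: 847/120

847/120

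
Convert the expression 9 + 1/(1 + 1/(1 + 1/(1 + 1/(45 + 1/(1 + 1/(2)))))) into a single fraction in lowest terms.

4030/417

Build up convergents one term at a time:
a_0 = 9: 9/1
a_1 = 1: 10/1
a_2 = 1: 19/2
a_3 = 1: 29/3
a_4 = 45: 1324/137
a_5 = 1: 1353/140
a_6 = 2: 4030/417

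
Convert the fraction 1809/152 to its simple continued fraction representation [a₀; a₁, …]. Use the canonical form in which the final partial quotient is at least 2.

[11; 1, 9, 7, 2]

Run the Euclidean algorithm, recording each quotient:
1809 = 11·152 + 137, so a_0 = 11
152 = 1·137 + 15, so a_1 = 1
137 = 9·15 + 2, so a_2 = 9
15 = 7·2 + 1, so a_3 = 7
2 = 2·1 + 0, so a_4 = 2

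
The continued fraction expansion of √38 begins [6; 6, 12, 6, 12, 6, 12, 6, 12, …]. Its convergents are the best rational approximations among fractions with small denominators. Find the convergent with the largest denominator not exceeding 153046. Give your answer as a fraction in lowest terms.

List convergents until the denominator exceeds the bound:
a_0 = 6: 6/1  (≤ bound)
a_1 = 6: 37/6  (≤ bound)
a_2 = 12: 450/73  (≤ bound)
a_3 = 6: 2737/444  (≤ bound)
a_4 = 12: 33294/5401  (≤ bound)
a_5 = 6: 202501/32850  (≤ bound)
a_6 = 12: 2463306/399601  (> 153046, stop)

202501/32850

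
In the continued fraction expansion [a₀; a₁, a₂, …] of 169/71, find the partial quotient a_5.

2

⌊169/71⌋ = 2, remainder 27
⌊71/27⌋ = 2, remainder 17
⌊27/17⌋ = 1, remainder 10
⌊17/10⌋ = 1, remainder 7
⌊10/7⌋ = 1, remainder 3
⌊7/3⌋ = 2, remainder 1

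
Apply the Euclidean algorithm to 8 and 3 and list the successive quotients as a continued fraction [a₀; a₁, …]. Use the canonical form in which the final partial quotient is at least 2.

Apply division with remainder until the remainder is 0:
8 ÷ 3 → quotient 2, remainder 2
3 ÷ 2 → quotient 1, remainder 1
2 ÷ 1 → quotient 2, remainder 0

[2; 1, 2]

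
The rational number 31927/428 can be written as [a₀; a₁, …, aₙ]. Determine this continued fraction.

[74; 1, 1, 2, 9, 9]

31927 ÷ 428 → quotient 74, remainder 255
428 ÷ 255 → quotient 1, remainder 173
255 ÷ 173 → quotient 1, remainder 82
173 ÷ 82 → quotient 2, remainder 9
82 ÷ 9 → quotient 9, remainder 1
9 ÷ 1 → quotient 9, remainder 0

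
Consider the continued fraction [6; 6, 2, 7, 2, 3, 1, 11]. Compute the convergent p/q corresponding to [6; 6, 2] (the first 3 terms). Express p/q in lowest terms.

Start with 2.
6 + 1/(2/1) = 6 + 1/2 = 13/2
6 + 1/(13/2) = 6 + 2/13 = 80/13

80/13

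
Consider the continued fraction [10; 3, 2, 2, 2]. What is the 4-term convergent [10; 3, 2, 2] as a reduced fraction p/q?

Start with 2.
2 + 1/(2/1) = 2 + 1/2 = 5/2
3 + 1/(5/2) = 3 + 2/5 = 17/5
10 + 1/(17/5) = 10 + 5/17 = 175/17

175/17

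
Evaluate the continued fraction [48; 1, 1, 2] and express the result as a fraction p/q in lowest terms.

a_0 = 48: 48/1
a_1 = 1: 49/1
a_2 = 1: 97/2
a_3 = 2: 243/5

243/5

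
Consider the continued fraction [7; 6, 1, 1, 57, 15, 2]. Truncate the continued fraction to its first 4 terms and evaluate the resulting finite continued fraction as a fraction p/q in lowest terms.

Work from the innermost term outward:
Start with 1.
1 + 1/(1/1) = 1 + 1/1 = 2/1
6 + 1/(2/1) = 6 + 1/2 = 13/2
7 + 1/(13/2) = 7 + 2/13 = 93/13

93/13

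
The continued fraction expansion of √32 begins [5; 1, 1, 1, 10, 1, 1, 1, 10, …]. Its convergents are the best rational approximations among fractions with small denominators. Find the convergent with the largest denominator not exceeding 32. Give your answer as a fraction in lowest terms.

181/32

a_0 = 5: 5/1  (≤ bound)
a_1 = 1: 6/1  (≤ bound)
a_2 = 1: 11/2  (≤ bound)
a_3 = 1: 17/3  (≤ bound)
a_4 = 10: 181/32  (≤ bound)
a_5 = 1: 198/35  (> 32, stop)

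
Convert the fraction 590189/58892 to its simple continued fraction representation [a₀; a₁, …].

590189 = 10·58892 + 1269, so a_0 = 10
58892 = 46·1269 + 518, so a_1 = 46
1269 = 2·518 + 233, so a_2 = 2
518 = 2·233 + 52, so a_3 = 2
233 = 4·52 + 25, so a_4 = 4
52 = 2·25 + 2, so a_5 = 2
25 = 12·2 + 1, so a_6 = 12
2 = 2·1 + 0, so a_7 = 2

[10; 46, 2, 2, 4, 2, 12, 2]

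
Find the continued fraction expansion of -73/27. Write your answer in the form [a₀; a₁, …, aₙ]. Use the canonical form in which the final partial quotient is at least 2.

[-3; 3, 2, 1, 2]

Apply division with remainder until the remainder is 0:
⌊-73/27⌋ = -3, remainder 8
⌊27/8⌋ = 3, remainder 3
⌊8/3⌋ = 2, remainder 2
⌊3/2⌋ = 1, remainder 1
⌊2/1⌋ = 2, remainder 0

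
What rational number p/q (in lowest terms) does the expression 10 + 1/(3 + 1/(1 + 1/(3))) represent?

154/15

Start with 3.
1 + 1/(3/1) = 1 + 1/3 = 4/3
3 + 1/(4/3) = 3 + 3/4 = 15/4
10 + 1/(15/4) = 10 + 4/15 = 154/15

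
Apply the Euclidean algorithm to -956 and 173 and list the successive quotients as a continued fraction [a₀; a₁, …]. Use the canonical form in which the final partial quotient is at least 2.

[-6; 2, 9, 9]

Repeatedly divide and take the remainder:
-956 = -6·173 + 82, so a_0 = -6
173 = 2·82 + 9, so a_1 = 2
82 = 9·9 + 1, so a_2 = 9
9 = 9·1 + 0, so a_3 = 9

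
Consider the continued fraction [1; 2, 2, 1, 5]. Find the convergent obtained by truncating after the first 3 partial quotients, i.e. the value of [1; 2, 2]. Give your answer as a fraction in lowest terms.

7/5

a_0 = 1: 1/1
a_1 = 2: 3/2
a_2 = 2: 7/5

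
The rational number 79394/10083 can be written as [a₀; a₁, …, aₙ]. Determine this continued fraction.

[7; 1, 6, 1, 15, 2, 38]

Run the Euclidean algorithm, recording each quotient:
79394 ÷ 10083 → quotient 7, remainder 8813
10083 ÷ 8813 → quotient 1, remainder 1270
8813 ÷ 1270 → quotient 6, remainder 1193
1270 ÷ 1193 → quotient 1, remainder 77
1193 ÷ 77 → quotient 15, remainder 38
77 ÷ 38 → quotient 2, remainder 1
38 ÷ 1 → quotient 38, remainder 0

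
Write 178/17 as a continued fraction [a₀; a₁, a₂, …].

[10; 2, 8]

Repeatedly divide and take the remainder:
178 = 10·17 + 8, so a_0 = 10
17 = 2·8 + 1, so a_1 = 2
8 = 8·1 + 0, so a_2 = 8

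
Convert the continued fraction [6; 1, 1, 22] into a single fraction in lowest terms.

293/45

Build up convergents one term at a time:
a_0 = 6: 6/1
a_1 = 1: 7/1
a_2 = 1: 13/2
a_3 = 22: 293/45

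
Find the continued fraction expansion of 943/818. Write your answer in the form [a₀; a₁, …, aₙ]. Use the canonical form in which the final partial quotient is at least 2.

[1; 6, 1, 1, 5, 5, 2]

943 ÷ 818 → quotient 1, remainder 125
818 ÷ 125 → quotient 6, remainder 68
125 ÷ 68 → quotient 1, remainder 57
68 ÷ 57 → quotient 1, remainder 11
57 ÷ 11 → quotient 5, remainder 2
11 ÷ 2 → quotient 5, remainder 1
2 ÷ 1 → quotient 2, remainder 0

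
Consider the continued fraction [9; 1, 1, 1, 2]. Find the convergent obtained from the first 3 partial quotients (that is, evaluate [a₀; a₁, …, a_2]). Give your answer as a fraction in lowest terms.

Collapse the nested fraction from the inside out:
Start with 1.
1 + 1/(1/1) = 1 + 1/1 = 2/1
9 + 1/(2/1) = 9 + 1/2 = 19/2

19/2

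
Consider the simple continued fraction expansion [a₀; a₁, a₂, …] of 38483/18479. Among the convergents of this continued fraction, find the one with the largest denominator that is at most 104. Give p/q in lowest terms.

202/97

a_0 = 2: 2/1  (≤ bound)
a_1 = 12: 25/12  (≤ bound)
a_2 = 8: 202/97  (≤ bound)
a_3 = 1: 227/109  (> 104, stop)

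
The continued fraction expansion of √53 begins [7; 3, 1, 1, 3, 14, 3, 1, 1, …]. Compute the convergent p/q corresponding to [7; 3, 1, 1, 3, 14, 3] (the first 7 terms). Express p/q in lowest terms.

Start with 3.
14 + 1/(3/1) = 14 + 1/3 = 43/3
3 + 1/(43/3) = 3 + 3/43 = 132/43
1 + 1/(132/43) = 1 + 43/132 = 175/132
1 + 1/(175/132) = 1 + 132/175 = 307/175
3 + 1/(307/175) = 3 + 175/307 = 1096/307
7 + 1/(1096/307) = 7 + 307/1096 = 7979/1096

7979/1096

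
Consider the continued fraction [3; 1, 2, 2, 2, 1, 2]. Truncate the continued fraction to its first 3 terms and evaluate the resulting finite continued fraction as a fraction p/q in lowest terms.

11/3

a_0 = 3: 3/1
a_1 = 1: 4/1
a_2 = 2: 11/3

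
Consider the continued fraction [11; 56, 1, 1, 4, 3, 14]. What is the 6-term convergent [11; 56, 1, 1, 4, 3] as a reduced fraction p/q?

Build up convergents one term at a time:
a_0 = 11: 11/1
a_1 = 56: 617/56
a_2 = 1: 628/57
a_3 = 1: 1245/113
a_4 = 4: 5608/509
a_5 = 3: 18069/1640

18069/1640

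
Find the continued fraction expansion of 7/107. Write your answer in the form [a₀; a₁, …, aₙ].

7 = 0·107 + 7, so a_0 = 0
107 = 15·7 + 2, so a_1 = 15
7 = 3·2 + 1, so a_2 = 3
2 = 2·1 + 0, so a_3 = 2

[0; 15, 3, 2]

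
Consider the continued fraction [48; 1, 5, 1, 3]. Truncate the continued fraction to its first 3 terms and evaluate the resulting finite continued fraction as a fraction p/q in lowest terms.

Starting at the tail and folding back:
Start with 5.
1 + 1/(5/1) = 1 + 1/5 = 6/5
48 + 1/(6/5) = 48 + 5/6 = 293/6

293/6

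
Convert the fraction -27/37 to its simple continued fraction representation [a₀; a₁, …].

[-1; 3, 1, 2, 3]

-27 = -1·37 + 10, so a_0 = -1
37 = 3·10 + 7, so a_1 = 3
10 = 1·7 + 3, so a_2 = 1
7 = 2·3 + 1, so a_3 = 2
3 = 3·1 + 0, so a_4 = 3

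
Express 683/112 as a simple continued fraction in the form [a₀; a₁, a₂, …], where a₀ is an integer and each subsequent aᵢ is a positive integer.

683 ÷ 112 → quotient 6, remainder 11
112 ÷ 11 → quotient 10, remainder 2
11 ÷ 2 → quotient 5, remainder 1
2 ÷ 1 → quotient 2, remainder 0

[6; 10, 5, 2]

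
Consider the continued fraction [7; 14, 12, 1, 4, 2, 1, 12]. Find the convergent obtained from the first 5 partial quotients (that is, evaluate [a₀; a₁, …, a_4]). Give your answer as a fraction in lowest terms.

a_0 = 7: 7/1
a_1 = 14: 99/14
a_2 = 12: 1195/169
a_3 = 1: 1294/183
a_4 = 4: 6371/901

6371/901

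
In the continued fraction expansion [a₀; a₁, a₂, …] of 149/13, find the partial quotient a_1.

2

⌊149/13⌋ = 11, remainder 6
⌊13/6⌋ = 2, remainder 1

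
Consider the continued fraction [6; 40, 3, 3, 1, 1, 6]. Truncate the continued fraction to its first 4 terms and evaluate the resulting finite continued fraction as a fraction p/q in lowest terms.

Compute successive convergents:
a_0 = 6: 6/1
a_1 = 40: 241/40
a_2 = 3: 729/121
a_3 = 3: 2428/403

2428/403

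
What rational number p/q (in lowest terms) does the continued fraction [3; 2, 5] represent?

Start with 5.
2 + 1/(5/1) = 2 + 1/5 = 11/5
3 + 1/(11/5) = 3 + 5/11 = 38/11

38/11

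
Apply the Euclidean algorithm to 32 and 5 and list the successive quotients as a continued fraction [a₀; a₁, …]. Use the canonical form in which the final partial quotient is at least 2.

[6; 2, 2]

32 ÷ 5 → quotient 6, remainder 2
5 ÷ 2 → quotient 2, remainder 1
2 ÷ 1 → quotient 2, remainder 0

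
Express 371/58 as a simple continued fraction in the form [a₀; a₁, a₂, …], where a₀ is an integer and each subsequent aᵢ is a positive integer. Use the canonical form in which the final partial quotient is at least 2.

⌊371/58⌋ = 6, remainder 23
⌊58/23⌋ = 2, remainder 12
⌊23/12⌋ = 1, remainder 11
⌊12/11⌋ = 1, remainder 1
⌊11/1⌋ = 11, remainder 0

[6; 2, 1, 1, 11]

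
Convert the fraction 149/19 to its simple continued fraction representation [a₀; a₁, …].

Apply division with remainder until the remainder is 0:
⌊149/19⌋ = 7, remainder 16
⌊19/16⌋ = 1, remainder 3
⌊16/3⌋ = 5, remainder 1
⌊3/1⌋ = 3, remainder 0

[7; 1, 5, 3]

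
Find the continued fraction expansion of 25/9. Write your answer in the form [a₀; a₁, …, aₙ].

Repeatedly divide and take the remainder:
25 = 2·9 + 7, so a_0 = 2
9 = 1·7 + 2, so a_1 = 1
7 = 3·2 + 1, so a_2 = 3
2 = 2·1 + 0, so a_3 = 2

[2; 1, 3, 2]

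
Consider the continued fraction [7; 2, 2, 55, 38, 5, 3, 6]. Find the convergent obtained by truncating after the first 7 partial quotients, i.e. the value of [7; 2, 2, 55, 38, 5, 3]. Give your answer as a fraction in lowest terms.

Compute successive convergents:
a_0 = 7: 7/1
a_1 = 2: 15/2
a_2 = 2: 37/5
a_3 = 55: 2050/277
a_4 = 38: 77937/10531
a_5 = 5: 391735/52932
a_6 = 3: 1253142/169327

1253142/169327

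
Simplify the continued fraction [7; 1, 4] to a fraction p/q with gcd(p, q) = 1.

a_0 = 7: 7/1
a_1 = 1: 8/1
a_2 = 4: 39/5

39/5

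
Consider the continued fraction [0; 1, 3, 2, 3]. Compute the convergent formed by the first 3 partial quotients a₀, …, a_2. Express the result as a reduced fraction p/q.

Starting at the tail and folding back:
Start with 3.
1 + 1/(3/1) = 1 + 1/3 = 4/3
0 + 1/(4/3) = 0 + 3/4 = 3/4

3/4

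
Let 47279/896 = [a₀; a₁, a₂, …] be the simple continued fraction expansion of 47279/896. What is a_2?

⌊47279/896⌋ = 52, remainder 687
⌊896/687⌋ = 1, remainder 209
⌊687/209⌋ = 3, remainder 60

3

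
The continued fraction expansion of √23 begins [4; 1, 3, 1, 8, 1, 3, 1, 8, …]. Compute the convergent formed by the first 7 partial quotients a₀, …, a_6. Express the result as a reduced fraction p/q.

a_0 = 4: 4/1
a_1 = 1: 5/1
a_2 = 3: 19/4
a_3 = 1: 24/5
a_4 = 8: 211/44
a_5 = 1: 235/49
a_6 = 3: 916/191

916/191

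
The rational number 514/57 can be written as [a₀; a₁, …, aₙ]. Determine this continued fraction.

[9; 57]

Run the Euclidean algorithm, recording each quotient:
514 = 9·57 + 1, so a_0 = 9
57 = 57·1 + 0, so a_1 = 57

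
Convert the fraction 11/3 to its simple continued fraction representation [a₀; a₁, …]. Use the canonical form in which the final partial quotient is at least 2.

Repeatedly divide and take the remainder:
11 ÷ 3 → quotient 3, remainder 2
3 ÷ 2 → quotient 1, remainder 1
2 ÷ 1 → quotient 2, remainder 0

[3; 1, 2]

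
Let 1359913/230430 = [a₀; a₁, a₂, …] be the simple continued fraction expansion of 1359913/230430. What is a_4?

35

1359913 ÷ 230430 → quotient 5, remainder 207763
230430 ÷ 207763 → quotient 1, remainder 22667
207763 ÷ 22667 → quotient 9, remainder 3760
22667 ÷ 3760 → quotient 6, remainder 107
3760 ÷ 107 → quotient 35, remainder 15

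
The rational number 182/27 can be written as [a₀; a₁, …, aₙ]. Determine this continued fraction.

182 = 6·27 + 20, so a_0 = 6
27 = 1·20 + 7, so a_1 = 1
20 = 2·7 + 6, so a_2 = 2
7 = 1·6 + 1, so a_3 = 1
6 = 6·1 + 0, so a_4 = 6

[6; 1, 2, 1, 6]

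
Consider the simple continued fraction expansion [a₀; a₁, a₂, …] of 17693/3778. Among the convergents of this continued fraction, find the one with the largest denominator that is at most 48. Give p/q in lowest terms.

192/41

a_0 = 4: 4/1  (≤ bound)
a_1 = 1: 5/1  (≤ bound)
a_2 = 2: 14/3  (≤ bound)
a_3 = 6: 89/19  (≤ bound)
a_4 = 2: 192/41  (≤ bound)
a_5 = 2: 473/101  (> 48, stop)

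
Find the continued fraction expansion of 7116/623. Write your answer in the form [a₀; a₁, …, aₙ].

[11; 2, 2, 1, 2, 2, 6, 2]

7116 = 11·623 + 263, so a_0 = 11
623 = 2·263 + 97, so a_1 = 2
263 = 2·97 + 69, so a_2 = 2
97 = 1·69 + 28, so a_3 = 1
69 = 2·28 + 13, so a_4 = 2
28 = 2·13 + 2, so a_5 = 2
13 = 6·2 + 1, so a_6 = 6
2 = 2·1 + 0, so a_7 = 2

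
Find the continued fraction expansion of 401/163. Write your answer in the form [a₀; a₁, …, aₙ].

Run the Euclidean algorithm, recording each quotient:
⌊401/163⌋ = 2, remainder 75
⌊163/75⌋ = 2, remainder 13
⌊75/13⌋ = 5, remainder 10
⌊13/10⌋ = 1, remainder 3
⌊10/3⌋ = 3, remainder 1
⌊3/1⌋ = 3, remainder 0

[2; 2, 5, 1, 3, 3]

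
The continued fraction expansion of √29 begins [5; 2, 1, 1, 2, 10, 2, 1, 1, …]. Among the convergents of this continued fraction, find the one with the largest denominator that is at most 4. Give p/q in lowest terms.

a_0 = 5: 5/1  (≤ bound)
a_1 = 2: 11/2  (≤ bound)
a_2 = 1: 16/3  (≤ bound)
a_3 = 1: 27/5  (> 4, stop)

16/3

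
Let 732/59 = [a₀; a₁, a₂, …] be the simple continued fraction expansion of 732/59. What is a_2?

732 = 12·59 + 24, so a_0 = 12
59 = 2·24 + 11, so a_1 = 2
24 = 2·11 + 2, so a_2 = 2

2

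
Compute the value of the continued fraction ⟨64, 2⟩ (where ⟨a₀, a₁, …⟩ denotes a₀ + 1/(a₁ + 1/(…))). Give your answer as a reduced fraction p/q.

Compute successive convergents:
a_0 = 64: 64/1
a_1 = 2: 129/2

129/2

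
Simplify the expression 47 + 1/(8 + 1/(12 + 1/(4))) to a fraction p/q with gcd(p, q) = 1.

18661/396

a_0 = 47: 47/1
a_1 = 8: 377/8
a_2 = 12: 4571/97
a_3 = 4: 18661/396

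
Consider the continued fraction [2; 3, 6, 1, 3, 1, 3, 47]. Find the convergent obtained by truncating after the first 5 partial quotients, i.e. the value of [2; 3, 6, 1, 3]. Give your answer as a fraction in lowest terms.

a_0 = 2: 2/1
a_1 = 3: 7/3
a_2 = 6: 44/19
a_3 = 1: 51/22
a_4 = 3: 197/85

197/85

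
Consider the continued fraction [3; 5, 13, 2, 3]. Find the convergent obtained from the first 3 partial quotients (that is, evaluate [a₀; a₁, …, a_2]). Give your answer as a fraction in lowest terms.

211/66

Build up convergents one term at a time:
a_0 = 3: 3/1
a_1 = 5: 16/5
a_2 = 13: 211/66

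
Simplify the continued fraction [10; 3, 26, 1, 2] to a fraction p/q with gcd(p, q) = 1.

2510/243

Work from the innermost term outward:
Start with 2.
1 + 1/(2/1) = 1 + 1/2 = 3/2
26 + 1/(3/2) = 26 + 2/3 = 80/3
3 + 1/(80/3) = 3 + 3/80 = 243/80
10 + 1/(243/80) = 10 + 80/243 = 2510/243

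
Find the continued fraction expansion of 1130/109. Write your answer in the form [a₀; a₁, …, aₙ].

[10; 2, 1, 2, 1, 1, 1, 3]

1130 ÷ 109 → quotient 10, remainder 40
109 ÷ 40 → quotient 2, remainder 29
40 ÷ 29 → quotient 1, remainder 11
29 ÷ 11 → quotient 2, remainder 7
11 ÷ 7 → quotient 1, remainder 4
7 ÷ 4 → quotient 1, remainder 3
4 ÷ 3 → quotient 1, remainder 1
3 ÷ 1 → quotient 3, remainder 0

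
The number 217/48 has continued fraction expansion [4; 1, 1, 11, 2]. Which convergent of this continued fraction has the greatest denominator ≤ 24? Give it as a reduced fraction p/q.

104/23

List convergents until the denominator exceeds the bound:
a_0 = 4: 4/1  (≤ bound)
a_1 = 1: 5/1  (≤ bound)
a_2 = 1: 9/2  (≤ bound)
a_3 = 11: 104/23  (≤ bound)
a_4 = 2: 217/48  (> 24, stop)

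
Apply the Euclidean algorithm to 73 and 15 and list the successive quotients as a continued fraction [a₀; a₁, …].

[4; 1, 6, 2]

Apply division with remainder until the remainder is 0:
73 = 4·15 + 13, so a_0 = 4
15 = 1·13 + 2, so a_1 = 1
13 = 6·2 + 1, so a_2 = 6
2 = 2·1 + 0, so a_3 = 2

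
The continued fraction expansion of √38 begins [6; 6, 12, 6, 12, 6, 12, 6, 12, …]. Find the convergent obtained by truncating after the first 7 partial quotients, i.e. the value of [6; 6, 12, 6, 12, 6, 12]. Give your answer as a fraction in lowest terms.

2463306/399601

a_0 = 6: 6/1
a_1 = 6: 37/6
a_2 = 12: 450/73
a_3 = 6: 2737/444
a_4 = 12: 33294/5401
a_5 = 6: 202501/32850
a_6 = 12: 2463306/399601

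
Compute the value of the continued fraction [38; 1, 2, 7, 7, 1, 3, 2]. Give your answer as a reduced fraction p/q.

Start with 2.
3 + 1/(2/1) = 3 + 1/2 = 7/2
1 + 1/(7/2) = 1 + 2/7 = 9/7
7 + 1/(9/7) = 7 + 7/9 = 70/9
7 + 1/(70/9) = 7 + 9/70 = 499/70
2 + 1/(499/70) = 2 + 70/499 = 1068/499
1 + 1/(1068/499) = 1 + 499/1068 = 1567/1068
38 + 1/(1567/1068) = 38 + 1068/1567 = 60614/1567

60614/1567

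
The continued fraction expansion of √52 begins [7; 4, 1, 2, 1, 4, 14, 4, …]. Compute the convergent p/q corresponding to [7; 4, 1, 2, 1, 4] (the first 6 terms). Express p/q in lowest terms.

Compute successive convergents:
a_0 = 7: 7/1
a_1 = 4: 29/4
a_2 = 1: 36/5
a_3 = 2: 101/14
a_4 = 1: 137/19
a_5 = 4: 649/90

649/90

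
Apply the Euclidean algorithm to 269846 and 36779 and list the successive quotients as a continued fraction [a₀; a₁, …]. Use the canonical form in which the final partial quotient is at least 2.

[7; 2, 1, 29, 1, 56, 7]

Repeatedly divide and take the remainder:
269846 = 7·36779 + 12393, so a_0 = 7
36779 = 2·12393 + 11993, so a_1 = 2
12393 = 1·11993 + 400, so a_2 = 1
11993 = 29·400 + 393, so a_3 = 29
400 = 1·393 + 7, so a_4 = 1
393 = 56·7 + 1, so a_5 = 56
7 = 7·1 + 0, so a_6 = 7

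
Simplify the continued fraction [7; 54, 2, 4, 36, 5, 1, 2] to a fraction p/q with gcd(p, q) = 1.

Start with 2.
1 + 1/(2/1) = 1 + 1/2 = 3/2
5 + 1/(3/2) = 5 + 2/3 = 17/3
36 + 1/(17/3) = 36 + 3/17 = 615/17
4 + 1/(615/17) = 4 + 17/615 = 2477/615
2 + 1/(2477/615) = 2 + 615/2477 = 5569/2477
54 + 1/(5569/2477) = 54 + 2477/5569 = 303203/5569
7 + 1/(303203/5569) = 7 + 5569/303203 = 2127990/303203

2127990/303203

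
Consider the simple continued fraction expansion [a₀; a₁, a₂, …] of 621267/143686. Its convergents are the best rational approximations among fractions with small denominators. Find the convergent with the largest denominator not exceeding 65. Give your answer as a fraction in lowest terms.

a_0 = 4: 4/1  (≤ bound)
a_1 = 3: 13/3  (≤ bound)
a_2 = 11: 147/34  (≤ bound)
a_3 = 3: 454/105  (> 65, stop)

147/34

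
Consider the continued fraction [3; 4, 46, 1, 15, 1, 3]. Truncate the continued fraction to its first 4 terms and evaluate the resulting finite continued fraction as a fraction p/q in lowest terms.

614/189

Start with 1.
46 + 1/(1/1) = 46 + 1/1 = 47/1
4 + 1/(47/1) = 4 + 1/47 = 189/47
3 + 1/(189/47) = 3 + 47/189 = 614/189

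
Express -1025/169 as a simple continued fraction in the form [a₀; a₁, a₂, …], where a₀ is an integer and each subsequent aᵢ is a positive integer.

[-7; 1, 14, 2, 1, 3]

Run the Euclidean algorithm, recording each quotient:
⌊-1025/169⌋ = -7, remainder 158
⌊169/158⌋ = 1, remainder 11
⌊158/11⌋ = 14, remainder 4
⌊11/4⌋ = 2, remainder 3
⌊4/3⌋ = 1, remainder 1
⌊3/1⌋ = 3, remainder 0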